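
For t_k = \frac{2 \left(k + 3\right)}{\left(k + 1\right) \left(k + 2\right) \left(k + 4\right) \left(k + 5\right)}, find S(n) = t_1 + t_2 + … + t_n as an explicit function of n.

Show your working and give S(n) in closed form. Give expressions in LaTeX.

Compute t_(k+1)/t_k: get (k + 1)*(k + 4)**2/((k + 3)**2*(k + 6)).
Factor: A=k + 1; B=k + 6; C=k**2 + 6*k + 9.
Key eq: (k + 1)·f(k+1) = (k + 5)·f(k) + (k**2 + 6*k + 9).
d = 4 from the (1,1,2) case.
Solve for f: f(k) = k*(k + 2)*(k + 3)*(k + 5)/8 (degree 4 ≤ 4).
R(k) = B(k−1)·f(k)/C(k) = k*(k + 2)*(k + 5)**2/(8*(k + 3)); s_k = R·t_k = k*(k + 5)/(4*(k**2 + 5*k + 4)).
s_(k+1) − s_k = 2*(k + 3)/(k**4 + 12*k**3 + 49*k**2 + 78*k + 40) = t_k.
Evaluate: s_(n+1) = (n**2 + 7*n + 6)/(4*(n**2 + 7*n + 10)); subtract s_(1) = 3/20 ⇒ S(n) = n*(n + 7)/(10*(n**2 + 7*n + 10)).

S(n) = \frac{n \left(n + 7\right)}{10 \left(n^{2} + 7 n + 10\right)}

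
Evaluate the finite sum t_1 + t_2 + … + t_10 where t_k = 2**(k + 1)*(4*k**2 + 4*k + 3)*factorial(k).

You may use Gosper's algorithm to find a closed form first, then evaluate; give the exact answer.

Σ = 3433483468796

Compute t_(k+1)/t_k: get 2*(4*k**3 + 16*k**2 + 23*k + 11)/(4*k**2 + 4*k + 3).
Factor: A=2*k + 2; B=1; C=k**2 + k + 3/4.
f must satisfy (2*k + 2)·f(k+1) − (1)·f(k) = k**2 + k + 3/4.
Degrees (1,0,2) ⇒ d ≤ 1.
Solve for f: f(k) = (2*k - 1)/4 (degree 1 ≤ 1).
Get s_k = R·t_k = 2**(k + 1)*(2*k - 1)*factorial(k) with R(k) = B(k−1)f(k)/C(k) = (2*k - 1)/(4*k**2 + 4*k + 3).
Check: Δs_k = 2**(k + 1)*(4*k**2 + 4*k + 3)*factorial(k). ✓
Evaluate s at k=11 and k=1: 3433483468800 and 4; difference 3433483468796.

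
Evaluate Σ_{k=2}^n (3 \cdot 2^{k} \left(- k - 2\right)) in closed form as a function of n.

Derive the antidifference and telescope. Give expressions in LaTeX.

The ratio is 2*(k + 3)/(k + 2).
Normal form (A,B,C) = (2, 1, k + 2).
Need (2)·f(k+1) − (1)·f(k) = k + 2.
Bound: deg f ≤ 1.
Solving with deg f ≤ 1: f(k) = k.
Certificate R = B(k−1)f/C = k/(k + 2) gives s_k = -3*2**k*k.
Verify: 3*2**k*(-k - 2) matches t_k.
Σ_(k=2)^n t_k = s_(n+1) − s_(2) = (6*2**n*(-n - 1)) − (-24), i.e. -6*2**n*n - 6*2**n + 24.

S(n) = - 6 \cdot 2^{n} n - 6 \cdot 2^{n} + 24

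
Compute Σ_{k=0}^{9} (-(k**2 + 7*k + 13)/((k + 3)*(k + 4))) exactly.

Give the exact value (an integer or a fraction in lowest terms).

Σ = -400/39

r(k) = (k + 3)*(7*k + (k + 1)**2 + 20)/((k + 5)*(k**2 + 7*k + 13)) after simplifying.
Gosper form: A/B · C(k+1)/C(k) with A=k + 3, B=k + 5, C=k**2 + 7*k + 13.
f must satisfy (k + 3)·f(k+1) − (k + 4)·f(k) = k**2 + 7*k + 13.
deg f ≤ 2 (via 1,1,2).
Match coefficients ⇒ f(k) = k*(3*k + 10)/3.
Get s_k = R·t_k = k*(-3*k - 10)/(3*(k + 3)) with R(k) = B(k−1)f(k)/C(k) = k*(k + 4)*(3*k + 10)/(3*(k**2 + 7*k + 13)).
Δs = (-k**2 - 7*k - 13)/(k**2 + 7*k + 12), as required.
Evaluate s at k=10 and k=0: -400/39 and 0; difference -400/39.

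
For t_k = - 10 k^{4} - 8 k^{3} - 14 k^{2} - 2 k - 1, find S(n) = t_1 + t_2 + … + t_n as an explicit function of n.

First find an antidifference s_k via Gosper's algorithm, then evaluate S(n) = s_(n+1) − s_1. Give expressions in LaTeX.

Ratio r(k) = (10*k**4 + 48*k**3 + 98*k**2 + 94*k + 35)/(10*k**4 + 8*k**3 + 14*k**2 + 2*k + 1).
So A=1 and B=1, with C=k**4 + 4*k**3/5 + 7*k**2/5 + k/5 + 1/10.
Need (1)·f(k+1) − (1)·f(k) = k**4 + 4*k**3/5 + 7*k**2/5 + k/5 + 1/10.
From deg A=0, deg B=0, deg C=4: d=5.
Match coefficients ⇒ f(k) = k*(2*k**4 - 3*k**3 + 4*k**2 - 4*k + 2)/10.
So s_k = (B(k−1)f/C)·t_k = (k*(2*k**4 - 3*k**3 + 4*k**2 - 4*k + 2)/(10*k**4 + 8*k**3 + 14*k**2 + 2*k + 1))·t_k = k*(-2*k**4 + 3*k**3 - 4*k**2 + 4*k - 2).
Check: Δs_k = -10*k**4 - 8*k**3 - 14*k**2 - 2*k - 1. ✓
s_(n+1) = -2*n**5 - 7*n**4 - 12*n**3 - 10*n**2 - 4*n - 1 and s_(1) = -1, so S(n) = n*(-2*n**4 - 7*n**3 - 12*n**2 - 10*n - 4).

S(n) = n \left(- 2 n^{4} - 7 n^{3} - 12 n^{2} - 10 n - 4\right)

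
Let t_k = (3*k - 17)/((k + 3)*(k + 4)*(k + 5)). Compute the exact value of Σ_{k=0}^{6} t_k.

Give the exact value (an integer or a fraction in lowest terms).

The ratio is (k + 3)*(3*k - 14)/((k + 6)*(3*k - 17)).
A = k + 3, B = k + 6, C = k - 17/3.
Set up (k + 3)·f(k+1) − (k + 5)·f(k) − (k - 17/3) = 0.
Degrees (1,1,1) ⇒ d ≤ 2.
Coefficient equations give f(k) = -k*(k + 16)/9.
R(k) = B(k−1)·f(k)/C(k) = -k*(k + 5)*(k + 16)/(3*(3*k - 17)); s_k = R·t_k = k*(-k - 16)/(3*(k + 3)*(k + 4)).
Δs = (3*k - 17)/(k**3 + 12*k**2 + 47*k + 60), as required.
Σ_(k=0)^(6) t_k = s_(7) − s_(0) = -161/330 − (0) = -161/330.

Σ = -161/330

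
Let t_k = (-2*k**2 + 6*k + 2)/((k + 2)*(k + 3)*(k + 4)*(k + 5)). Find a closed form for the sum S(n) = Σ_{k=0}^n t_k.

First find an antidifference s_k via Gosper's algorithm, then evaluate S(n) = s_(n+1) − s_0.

S(n) = (-n**3 + 12*n**2 + 25*n + 12)/(12*(n**3 + 12*n**2 + 47*n + 60))

The ratio is (k + 2)*(3*k - (k + 1)**2 + 4)/((k + 6)*(-k**2 + 3*k + 1)).
Take A(k)=k + 2, B(k)=k + 6, C(k)=k**2 - 3*k - 1.
Set up (k + 2)·f(k+1) − (k + 5)·f(k) − (k**2 - 3*k - 1) = 0.
Bound: deg f ≤ 3.
A polynomial solution: f(k) = k*(k**2 - 15*k + 2)/24.
Then R = B(k−1)f/C = k*(k + 5)*(k**2 - 15*k + 2)/(24*(k**2 - 3*k - 1)), so s_k = R(k)·t_k = -k*(k**2 - 15*k + 2)/(12*(k + 2)*(k + 3)*(k + 4)).
Check: Δs_k = 2*(-k**2 + 3*k + 1)/(k**4 + 14*k**3 + 71*k**2 + 154*k + 120). ✓
Evaluate: s_(n+1) = (-n**3 + 12*n**2 + 25*n + 12)/(12*(n**3 + 12*n**2 + 47*n + 60)); subtract s_(0) = 0 ⇒ S(n) = (-n**3 + 12*n**2 + 25*n + 12)/(12*(n**3 + 12*n**2 + 47*n + 60)).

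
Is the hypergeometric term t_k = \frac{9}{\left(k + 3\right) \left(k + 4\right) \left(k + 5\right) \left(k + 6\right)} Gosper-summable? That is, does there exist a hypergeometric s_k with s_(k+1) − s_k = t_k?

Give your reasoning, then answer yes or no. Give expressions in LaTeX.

Yes. s_k = \frac{k \left(k^{2} + 12 k + 47\right)}{20 \left(k + 3\right) \left(k + 4\right) \left(k + 5\right)}.

t_(k+1)/t_k = (k + 3)/(k + 7).
Normal form (A,B,C) = (k + 3, k + 7, 1).
f must satisfy (k + 3)·f(k+1) − (k + 6)·f(k) = 1.
Bound: deg f ≤ 3.
Solve for f: f(k) = k*(k**2 + 12*k + 47)/180 (degree 3 ≤ 3).
R(k) = B(k−1)·f(k)/C(k) = k*(k + 6)*(k**2 + 12*k + 47)/180; s_k = R·t_k = k*(k**2 + 12*k + 47)/(20*(k + 3)*(k + 4)*(k + 5)).
s_(k+1) − s_k = 9/(k**4 + 18*k**3 + 119*k**2 + 342*k + 360) = t_k.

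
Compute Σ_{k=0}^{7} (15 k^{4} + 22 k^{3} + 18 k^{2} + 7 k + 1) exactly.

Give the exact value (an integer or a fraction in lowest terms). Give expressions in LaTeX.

The ratio is (15*k**4 + 82*k**3 + 174*k**2 + 169*k + 63)/(15*k**4 + 22*k**3 + 18*k**2 + 7*k + 1).
Factor: A=1; B=1; C=k**4 + 22*k**3/15 + 6*k**2/5 + 7*k/15 + 1/15.
Key eq: (1)·f(k+1) = (1)·f(k) + (k**4 + 22*k**3/15 + 6*k**2/5 + 7*k/15 + 1/15).
deg f ≤ 5 (via 0,0,4).
Match coefficients ⇒ f(k) = k**4*(3*k - 2)/15.
Then R = B(k−1)f/C = k**4*(3*k - 2)/(15*k**4 + 22*k**3 + 18*k**2 + 7*k + 1), so s_k = R(k)·t_k = k**4*(3*k - 2).
s_(k+1) − s_k = k**4*(2 - 3*k) + (k + 1)**4*(3*k + 1) = t_k.
Telescoping: Σ = s_(8) − s_(0) = 90112 − (0) = 90112.

Σ = 90112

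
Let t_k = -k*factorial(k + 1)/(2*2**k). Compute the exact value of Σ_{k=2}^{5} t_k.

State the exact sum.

Σ = -309/4

The ratio is (k + 1)*(k + 2)/(2*k).
A = k/2 + 1, B = 1, C = k.
Need (k/2 + 1)·f(k+1) − (1)·f(k) = k.
From deg A=1, deg B=0, deg C=1: d=0.
Solving with deg f ≤ 0: f(k) = 2.
Certificate R = B(k−1)f/C = 2/k gives s_k = -factorial(k + 1)/2**k.
s_(k+1) − s_k = -k*factorial(k + 1)/(2*2**k) = t_k.
Sum = s_(6) − s_(2); s_(6) = -315/4, s_(2) = -3/2 ⇒ -309/4.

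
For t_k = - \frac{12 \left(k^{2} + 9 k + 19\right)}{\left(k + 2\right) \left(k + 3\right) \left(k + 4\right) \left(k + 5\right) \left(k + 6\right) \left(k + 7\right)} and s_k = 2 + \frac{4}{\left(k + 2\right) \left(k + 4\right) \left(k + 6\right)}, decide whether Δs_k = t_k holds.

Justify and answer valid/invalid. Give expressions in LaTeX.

s_(k+1) = 2 + 4/((k + 3)*(k + 5)*(k + 7))
s_(k+1) − s_k = 4/((k + 3)*(k + 5)*(k + 7)) - 4/((k + 2)*(k + 4)*(k + 6))
(s_(k+1) − s_k) − t_k = 0

Valid: the claim telescopes to t_k.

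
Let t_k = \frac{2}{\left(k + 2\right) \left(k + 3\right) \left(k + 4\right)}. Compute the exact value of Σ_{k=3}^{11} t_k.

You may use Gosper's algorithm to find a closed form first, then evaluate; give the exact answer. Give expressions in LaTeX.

r(k) = (k + 2)/(k + 5) after simplifying.
Factor: A=k + 2; B=k + 5; C=1.
f must satisfy (k + 2)·f(k+1) − (k + 4)·f(k) = 1.
Bound: deg f ≤ 2.
Solving with deg f ≤ 2: f(k) = k*(k + 5)/12.
Get s_k = R·t_k = k*(k + 5)/(6*(k + 2)*(k + 3)) with R(k) = B(k−1)f(k)/C(k) = k*(k + 4)*(k + 5)/12.
s_(k+1) − s_k = 2/(k**3 + 9*k**2 + 26*k + 24) = t_k.
Sum = s_(12) − s_(3); s_(12) = 17/105, s_(3) = 2/15 ⇒ 1/35.

Σ = 1/35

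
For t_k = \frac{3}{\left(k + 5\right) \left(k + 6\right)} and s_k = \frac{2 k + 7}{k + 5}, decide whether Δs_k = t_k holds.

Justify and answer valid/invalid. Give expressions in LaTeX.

s_(k+1) = (2*k + 9)/(k + 6)
s_(k+1) − s_k = 3/(k**2 + 11*k + 30)
(s_(k+1) − s_k) − t_k = 0

Valid — Δs_k = t_k.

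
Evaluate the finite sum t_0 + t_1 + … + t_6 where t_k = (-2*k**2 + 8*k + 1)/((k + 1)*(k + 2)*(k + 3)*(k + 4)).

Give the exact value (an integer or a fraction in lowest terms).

Step 1: r(k) = (k + 1)*(8*k - 2*(k + 1)**2 + 9)/((k + 5)*(-2*k**2 + 8*k + 1)).
Take A(k)=k + 1, B(k)=k + 5, C(k)=k**2 - 4*k - 1/2.
f must satisfy (k + 1)·f(k+1) − (k + 4)·f(k) = k**2 - 4*k - 1/2.
From deg A=1, deg B=1, deg C=2: d=3.
A polynomial solution: f(k) = -k*(2*k - 1)/2.
R(k) = B(k−1)·f(k)/C(k) = -k*(k + 4)*(2*k - 1)/(2*k**2 - 8*k - 1); s_k = R·t_k = k*(2*k - 1)/((k + 1)*(k + 2)*(k + 3)).
s_(k+1) − s_k = (-2*k**2 + 8*k + 1)/(k**4 + 10*k**3 + 35*k**2 + 50*k + 24) = t_k.
Σ_(k=0)^(6) t_k = s_(7) − s_(0) = 91/720 − (0) = 91/720.

Σ = 91/720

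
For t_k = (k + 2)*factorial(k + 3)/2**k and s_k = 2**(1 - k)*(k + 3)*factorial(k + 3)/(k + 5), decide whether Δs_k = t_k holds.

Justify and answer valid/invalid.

Invalid: residual -2**(1 - k)*(k**2 + 7*k + 8)*factorial(k + 3)/((k + 5)*(k + 6)) ≠ 0.

s_(k+1) = (k + 4)*factorial(k + 4)/(2**k*(k + 6))
s_(k+1) − s_k = (k**3 + 11*k**2 + 38*k + 44)*factorial(k + 3)/(2**k*(k + 5)*(k + 6))
(s_(k+1) − s_k) − t_k = -2**(1 - k)*(k**2 + 7*k + 8)*factorial(k + 3)/((k + 5)*(k + 6))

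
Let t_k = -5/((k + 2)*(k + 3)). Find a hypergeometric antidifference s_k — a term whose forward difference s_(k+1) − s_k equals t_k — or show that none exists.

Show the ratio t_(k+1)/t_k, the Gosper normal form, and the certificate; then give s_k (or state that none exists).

Ratio r(k) = (k + 2)/(k + 4).
Gosper form: A/B · C(k+1)/C(k) with A=k + 2, B=k + 4, C=1.
Solve (k + 2)·f(k+1) − (k + 3)·f(k) = 1.
Bound: deg f ≤ 1.
Solve for f: f(k) = k/2 (degree 1 ≤ 1).
Then R = B(k−1)f/C = k*(k + 3)/2, so s_k = R(k)·t_k = -5*k/(2*k + 4).
Δs = -5/(k**2 + 5*k + 6), as required.

s_k = -5*k/(2*k + 4)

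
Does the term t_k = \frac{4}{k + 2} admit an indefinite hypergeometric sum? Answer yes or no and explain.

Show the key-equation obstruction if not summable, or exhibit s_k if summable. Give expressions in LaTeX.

No; the coefficient equations for f are inconsistent.

Step 1: r(k) = (k + 2)/(k + 3).
A = k + 2, B = k + 3, C = 1.
Set up (k + 2)·f(k+1) − (k + 2)·f(k) − (1) = 0.
From deg A=1, deg B=1, deg C=0: d=0.
f = c0 ⇒ A·f(k+1) − B(k−1)·f(k) − C = -1. The system {-1 = 0} is inconsistent; no antidifference.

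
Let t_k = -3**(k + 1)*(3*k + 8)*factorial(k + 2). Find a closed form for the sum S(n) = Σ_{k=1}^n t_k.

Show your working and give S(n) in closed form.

S(n) = -9*3**n*factorial(n + 3) + 54

t_(k+1)/t_k = 3*(k + 3)*(3*k + 11)/(3*k + 8).
Factor: A=3*k + 9; B=1; C=k + 8/3.
Set up (3*k + 9)·f(k+1) − (1)·f(k) − (k + 8/3) = 0.
deg f ≤ 0 (via 1,0,1).
Coefficient equations give f(k) = 1/3.
Then R = B(k−1)f/C = 1/(3*k + 8), so s_k = R(k)·t_k = -3**(k + 1)*factorial(k + 2).
s_(k+1) − s_k = -3**(k + 1)*(3*k + 8)*factorial(k + 2) = t_k.
s_(n+1) = -3**(n + 2)*factorial(n + 3) and s_(1) = -54, so S(n) = -9*3**n*factorial(n + 3) + 54.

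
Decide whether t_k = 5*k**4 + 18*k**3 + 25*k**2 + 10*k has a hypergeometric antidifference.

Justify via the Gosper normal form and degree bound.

Yes. s_k = k*(k**4 + 2*k**3 + k**2 - 3*k - 1).

r(k) = (5*k**4 + 38*k**3 + 109*k**2 + 134*k + 58)/(k*(5*k**3 + 18*k**2 + 25*k + 10)) after simplifying.
Factor: A=1; B=1; C=k**4 + 18*k**3/5 + 5*k**2 + 2*k.
Solve (1)·f(k+1) − (1)·f(k) = k**4 + 18*k**3/5 + 5*k**2 + 2*k.
Bound: deg f ≤ 5.
Solve for f: f(k) = k*(k - 1)*(k**3 + 3*k**2 + 4*k + 1)/5 (degree 5 ≤ 5).
Get s_k = R·t_k = k*(k**4 + 2*k**3 + k**2 - 3*k - 1) with R(k) = B(k−1)f(k)/C(k) = (k - 1)*(k**3 + 3*k**2 + 4*k + 1)/(5*k**3 + 18*k**2 + 25*k + 10).
Check: Δs_k = k*(5*k**3 + 18*k**2 + 25*k + 10). ✓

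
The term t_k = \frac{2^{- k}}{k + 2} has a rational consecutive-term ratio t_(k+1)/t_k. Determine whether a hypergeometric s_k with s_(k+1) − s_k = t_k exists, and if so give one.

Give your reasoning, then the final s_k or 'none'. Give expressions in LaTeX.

Ratio r(k) = (k + 2)/(2*(k + 3)).
Take A(k)=k/2 + 1, B(k)=k + 3, C(k)=1.
Solve (k/2 + 1)·f(k+1) − (k + 2)·f(k) = 1.
deg f ≤ -1 (via 1,1,0).
d = -1 < 0 ⇒ no nonzero polynomial f; not summable.

not Gosper-summable; s_k does not exist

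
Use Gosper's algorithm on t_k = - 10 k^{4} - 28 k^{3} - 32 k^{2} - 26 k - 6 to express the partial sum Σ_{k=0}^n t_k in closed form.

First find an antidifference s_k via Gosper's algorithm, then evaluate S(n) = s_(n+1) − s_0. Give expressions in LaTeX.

S(n) = - 2 n^{5} - 12 n^{4} - 28 n^{3} - 36 n^{2} - 24 n - 6

t_(k+1)/t_k = (5*k**4 + 34*k**3 + 88*k**2 + 107*k + 51)/(5*k**4 + 14*k**3 + 16*k**2 + 13*k + 3).
Gosper form: A/B · C(k+1)/C(k) with A=1, B=1, C=k**4 + 14*k**3/5 + 16*k**2/5 + 13*k/5 + 3/5.
Key eq: (1)·f(k+1) = (1)·f(k) + (k**4 + 14*k**3/5 + 16*k**2/5 + 13*k/5 + 3/5).
Bound: deg f ≤ 5.
A polynomial solution: f(k) = k*(k**4 + k**3 + 2*k - 1)/5.
Then R = B(k−1)f/C = k*(k**4 + k**3 + 2*k - 1)/(5*k**4 + 14*k**3 + 16*k**2 + 13*k + 3), so s_k = R(k)·t_k = 2*k*(-k**4 - k**3 - 2*k + 1).
Δs = -10*k**4 - 28*k**3 - 32*k**2 - 26*k - 6, as required.
Σ_(k=0)^n t_k = s_(n+1) − s_(0) = (-2*n**5 - 12*n**4 - 28*n**3 - 36*n**2 - 24*n - 6) − (0), i.e. -2*n**5 - 12*n**4 - 28*n**3 - 36*n**2 - 24*n - 6.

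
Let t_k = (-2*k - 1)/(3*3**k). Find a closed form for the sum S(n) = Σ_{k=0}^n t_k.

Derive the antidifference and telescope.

Ratio r(k) = (2*k + 3)/(3*(2*k + 1)).
So A=1/3 and B=1, with C=k + 1/2.
Solve (1/3)·f(k+1) − (1)·f(k) = k + 1/2.
From deg A=0, deg B=0, deg C=1: d=1.
Solving with deg f ≤ 1: f(k) = -3*(k + 1)/2.
Get s_k = R·t_k = (k + 1)/3**k with R(k) = B(k−1)f(k)/C(k) = -3*(k + 1)/(2*k + 1).
Δs = (-2*k - 1)/(3*3**k), as required.
Telescope: S(n) = s_(n+1) − s_(0) = 3**(-n - 1)*(n + 2) − (1) = 3**(-n - 1)*(-3**(n + 1) + n + 2).

S(n) = 3**(-n - 1)*(-3**(n + 1) + n + 2)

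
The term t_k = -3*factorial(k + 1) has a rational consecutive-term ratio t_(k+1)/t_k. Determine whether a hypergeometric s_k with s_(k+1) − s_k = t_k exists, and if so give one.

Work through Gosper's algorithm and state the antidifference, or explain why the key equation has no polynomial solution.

none (Gosper's algorithm certifies no s_k)

Ratio r(k) = k + 2.
So A=k + 2 and B=1, with C=1.
Key eq: (k + 2)·f(k+1) = (1)·f(k) + (1).
From deg A=1, deg B=0, deg C=0: d=-1.
Negative degree bound (-1): no f exists, t_k not Gosper-summable.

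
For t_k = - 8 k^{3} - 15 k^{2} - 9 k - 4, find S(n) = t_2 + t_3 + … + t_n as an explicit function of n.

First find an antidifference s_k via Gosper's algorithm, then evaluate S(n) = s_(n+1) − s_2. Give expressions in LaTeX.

S(n) = - 2 n^{4} - 9 n^{3} - 14 n^{2} - 11 n + 36

Compute t_(k+1)/t_k: get (8*k**3 + 39*k**2 + 63*k + 36)/(8*k**3 + 15*k**2 + 9*k + 4).
Take A(k)=1, B(k)=1, C(k)=k**3 + 15*k**2/8 + 9*k/8 + 1/2.
Set up (1)·f(k+1) − (1)·f(k) − (k**3 + 15*k**2/8 + 9*k/8 + 1/2) = 0.
deg f ≤ 4 (via 0,0,3).
Solve for f: f(k) = k*(2*k**3 + k**2 - k + 2)/8 (degree 4 ≤ 4).
Certificate R = B(k−1)f/C = k*(2*k**3 + k**2 - k + 2)/(8*k**3 + 15*k**2 + 9*k + 4) gives s_k = k*(-2*k**3 - k**2 + k - 2).
Δs = -8*k**3 - 15*k**2 - 9*k - 4, as required.
Telescope: S(n) = s_(n+1) − s_(2) = -2*n**4 - 9*n**3 - 14*n**2 - 11*n - 4 − (-40) = -2*n**4 - 9*n**3 - 14*n**2 - 11*n + 36.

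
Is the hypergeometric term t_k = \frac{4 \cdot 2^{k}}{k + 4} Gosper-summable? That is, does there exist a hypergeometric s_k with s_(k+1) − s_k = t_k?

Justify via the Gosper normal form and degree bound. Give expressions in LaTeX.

No — t_k has no hypergeometric antidifference.

The ratio is 2*(k + 4)/(k + 5).
Normal form (A,B,C) = (2*k + 8, k + 5, 1).
Set up (2*k + 8)·f(k+1) − (k + 4)·f(k) − (1) = 0.
d = -1 from the (1,1,0) case.
deg f ≤ -1 is impossible — no certificate.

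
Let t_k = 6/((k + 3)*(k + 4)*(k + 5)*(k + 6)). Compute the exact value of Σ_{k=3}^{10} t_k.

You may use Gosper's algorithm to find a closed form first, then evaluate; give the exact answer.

Σ = 3/560

The ratio is (k + 3)/(k + 7).
Normal form (A,B,C) = (k + 3, k + 7, 1).
Solve (k + 3)·f(k+1) − (k + 6)·f(k) = 1.
Bound: deg f ≤ 3.
Solving with deg f ≤ 3: f(k) = k*(k**2 + 12*k + 47)/180.
Then R = B(k−1)f/C = k*(k + 6)*(k**2 + 12*k + 47)/180, so s_k = R(k)·t_k = k*(k**2 + 12*k + 47)/(30*(k + 3)*(k + 4)*(k + 5)).
Check: Δs_k = 6/(k**4 + 18*k**3 + 119*k**2 + 342*k + 360). ✓
Sum = s_(11) − s_(3); s_(11) = 11/336, s_(3) = 23/840 ⇒ 3/560.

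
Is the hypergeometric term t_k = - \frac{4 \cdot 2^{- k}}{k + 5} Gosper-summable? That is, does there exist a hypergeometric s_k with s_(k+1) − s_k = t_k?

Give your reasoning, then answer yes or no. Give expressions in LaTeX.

No — negative degree bound, so no certificate f.

t_(k+1)/t_k = (k + 5)/(2*(k + 6)).
A = k/2 + 5/2, B = k + 6, C = 1.
Set up (k/2 + 5/2)·f(k+1) − (k + 5)·f(k) − (1) = 0.
deg f ≤ -1 (via 1,1,0).
Negative degree bound (-1): no f exists, t_k not Gosper-summable.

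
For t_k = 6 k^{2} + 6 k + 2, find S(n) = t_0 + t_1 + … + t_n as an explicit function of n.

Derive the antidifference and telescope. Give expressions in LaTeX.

S(n) = 2 n^{3} + 6 n^{2} + 6 n + 2

Step 1: r(k) = (3*k**2 + 9*k + 7)/(3*k**2 + 3*k + 1).
Gosper form: A/B · C(k+1)/C(k) with A=1, B=1, C=k**2 + k + 1/3.
Set up (1)·f(k+1) − (1)·f(k) − (k**2 + k + 1/3) = 0.
From deg A=0, deg B=0, deg C=2: d=3.
Solve for f: f(k) = k**3/3 (degree 3 ≤ 3).
So s_k = (B(k−1)f/C)·t_k = (k**3/(3*k**2 + 3*k + 1))·t_k = 2*k**3.
Check: Δs_k = -2*k**3 + 2*(k + 1)**3. ✓
s_(n+1) = 2*n**3 + 6*n**2 + 6*n + 2 and s_(0) = 0, so S(n) = 2*n**3 + 6*n**2 + 6*n + 2.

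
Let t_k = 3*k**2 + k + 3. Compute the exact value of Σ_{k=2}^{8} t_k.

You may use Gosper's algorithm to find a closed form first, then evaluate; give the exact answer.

Step 1: r(k) = (k + 3*(k + 1)**2 + 4)/(3*k**2 + k + 3).
Gosper form: A/B · C(k+1)/C(k) with A=1, B=1, C=k**2 + k/3 + 1.
Need (1)·f(k+1) − (1)·f(k) = k**2 + k/3 + 1.
Degrees (0,0,2) ⇒ d ≤ 3.
Solve for f: f(k) = k*(k**2 - k + 3)/3 (degree 3 ≤ 3).
Get s_k = R·t_k = k*(k**2 - k + 3) with R(k) = B(k−1)f(k)/C(k) = k*(k**2 - k + 3)/(3*k**2 + k + 3).
Verify: 3*k**2 + k + 3 matches t_k.
Sum = s_(9) − s_(2); s_(9) = 675, s_(2) = 10 ⇒ 665.

Σ = 665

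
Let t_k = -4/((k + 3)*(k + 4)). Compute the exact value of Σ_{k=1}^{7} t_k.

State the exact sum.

Compute t_(k+1)/t_k: get (k + 3)/(k + 5).
Normal form (A,B,C) = (k + 3, k + 5, 1).
Solve (k + 3)·f(k+1) − (k + 4)·f(k) = 1.
Bound: deg f ≤ 1.
Solve for f: f(k) = k/3 (degree 1 ≤ 1).
Then R = B(k−1)f/C = k*(k + 4)/3, so s_k = R(k)·t_k = -4*k/(3*k + 9).
Check: Δs_k = -4/(k**2 + 7*k + 12). ✓
Telescoping: Σ = s_(8) − s_(1) = -32/33 − (-1/3) = -7/11.

Σ = -7/11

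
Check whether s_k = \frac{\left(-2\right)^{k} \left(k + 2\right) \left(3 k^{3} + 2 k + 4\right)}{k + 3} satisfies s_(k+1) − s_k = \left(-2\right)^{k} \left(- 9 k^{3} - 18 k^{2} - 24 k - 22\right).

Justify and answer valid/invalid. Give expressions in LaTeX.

Invalid: residual \frac{\left(-2\right)^{k} \left(9 k^{4} + 48 k^{3} + 78 k^{2} + 96 k + 70\right)}{k^{2} + 7 k + 12} ≠ 0.

s_(k+1) = (-2)**(k + 1)*(k + 3)*(2*k + 3*(k + 1)**3 + 6)/(k + 4)
s_(k+1) − s_k = (-2)**k*(-9*k**5 - 72*k**4 - 210*k**3 - 328*k**2 - 346*k - 194)/(k**2 + 7*k + 12)
(s_(k+1) − s_k) − t_k = (-2)**k*(9*k**4 + 48*k**3 + 78*k**2 + 96*k + 70)/(k**2 + 7*k + 12)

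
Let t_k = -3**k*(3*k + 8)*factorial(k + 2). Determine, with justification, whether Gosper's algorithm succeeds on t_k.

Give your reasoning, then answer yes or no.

r(k) = 3*(k + 3)*(3*k + 11)/(3*k + 8) after simplifying.
Normal form (A,B,C) = (3*k + 9, 1, k + 8/3).
f must satisfy (3*k + 9)·f(k+1) − (1)·f(k) = k + 8/3.
From deg A=1, deg B=0, deg C=1: d=0.
Solving with deg f ≤ 0: f(k) = 1/3.
Then R = B(k−1)f/C = 1/(3*k + 8), so s_k = R(k)·t_k = -3**k*factorial(k + 2).
s_(k+1) − s_k = -3**k*(3*k + 8)*factorial(k + 2) = t_k.

Yes. s_k = -3**k*factorial(k + 2).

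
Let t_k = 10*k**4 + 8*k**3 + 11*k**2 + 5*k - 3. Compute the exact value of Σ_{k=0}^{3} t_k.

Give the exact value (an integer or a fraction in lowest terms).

Σ = 1440

t_(k+1)/t_k = (10*k**4 + 48*k**3 + 95*k**2 + 91*k + 31)/(10*k**4 + 8*k**3 + 11*k**2 + 5*k - 3).
So A=1 and B=1, with C=k**4 + 4*k**3/5 + 11*k**2/10 + k/2 - 3/10.
Set up (1)·f(k+1) − (1)·f(k) − (k**4 + 4*k**3/5 + 11*k**2/10 + k/2 - 3/10) = 0.
Bound: deg f ≤ 5.
Coefficient equations give f(k) = k*(2*k**4 - 3*k**3 + 3*k**2 - k - 4)/10.
R(k) = B(k−1)·f(k)/C(k) = k*(2*k**4 - 3*k**3 + 3*k**2 - k - 4)/(10*k**4 + 8*k**3 + 11*k**2 + 5*k - 3); s_k = R·t_k = k*(2*k**4 - 3*k**3 + 3*k**2 - k - 4).
Verify: 10*k**4 + 8*k**3 + 11*k**2 + 5*k - 3 matches t_k.
Telescoping: Σ = s_(4) − s_(0) = 1440 − (0) = 1440.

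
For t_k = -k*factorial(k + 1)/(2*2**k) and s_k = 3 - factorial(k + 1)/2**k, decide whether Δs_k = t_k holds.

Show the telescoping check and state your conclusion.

valid; difference matches t_k

s_(k+1) = -2**(-k - 1)*factorial(k + 2) + 3
s_(k+1) − s_k = -k*factorial(k + 1)/(2*2**k)
(s_(k+1) − s_k) − t_k = 0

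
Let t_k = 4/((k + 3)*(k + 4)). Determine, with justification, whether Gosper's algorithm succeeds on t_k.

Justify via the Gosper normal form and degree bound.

Ratio r(k) = (k + 3)/(k + 5).
Factor: A=k + 3; B=k + 5; C=1.
Need (k + 3)·f(k+1) − (k + 4)·f(k) = 1.
Degrees (1,1,0) ⇒ d ≤ 1.
Match coefficients ⇒ f(k) = k/3.
So s_k = (B(k−1)f/C)·t_k = (k*(k + 4)/3)·t_k = 4*k/(3*(k + 3)).
s_(k+1) − s_k = 4/(k**2 + 7*k + 12) = t_k.

Yes. s_k = 4*k/(3*(k + 3)).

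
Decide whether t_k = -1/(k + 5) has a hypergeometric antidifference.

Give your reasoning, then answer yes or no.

No. Not Gosper-summable.

r(k) = (k + 5)/(k + 6) after simplifying.
Normal form (A,B,C) = (k + 5, k + 6, 1).
Set up (k + 5)·f(k+1) − (k + 5)·f(k) − (1) = 0.
deg f ≤ 0 (via 1,1,0).
f = c0 ⇒ A·f(k+1) − B(k−1)·f(k) − C = -1. The system {-1 = 0} is inconsistent; no antidifference.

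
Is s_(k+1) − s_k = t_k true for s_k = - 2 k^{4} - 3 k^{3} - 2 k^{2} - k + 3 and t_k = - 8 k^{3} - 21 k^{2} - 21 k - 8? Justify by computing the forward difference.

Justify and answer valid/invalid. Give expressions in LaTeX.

s_(k+1) = -2*k**4 - 11*k**3 - 23*k**2 - 22*k - 5
s_(k+1) − s_k = -8*k**3 - 21*k**2 - 21*k - 8
(s_(k+1) − s_k) − t_k = 0

valid; difference matches t_k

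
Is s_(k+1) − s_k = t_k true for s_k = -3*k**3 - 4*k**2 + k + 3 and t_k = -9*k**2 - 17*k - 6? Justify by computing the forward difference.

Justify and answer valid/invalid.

valid (s_(k+1) − s_k reduces to t_k)

s_(k+1) = k - 3*(k + 1)**3 - 4*(k + 1)**2 + 4
s_(k+1) − s_k = -9*k**2 - 17*k - 6
(s_(k+1) − s_k) − t_k = 0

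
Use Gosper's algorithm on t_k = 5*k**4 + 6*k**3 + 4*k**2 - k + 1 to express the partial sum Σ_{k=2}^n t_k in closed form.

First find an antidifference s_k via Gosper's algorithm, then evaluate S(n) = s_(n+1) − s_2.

S(n) = n**5 + 4*n**4 + 6*n**3 + 3*n**2 + n - 15

Compute t_(k+1)/t_k: get (5*k**4 + 26*k**3 + 52*k**2 + 45*k + 15)/(5*k**4 + 6*k**3 + 4*k**2 - k + 1).
Normal form (A,B,C) = (1, 1, k**4 + 6*k**3/5 + 4*k**2/5 - k/5 + 1/5).
Need (1)·f(k+1) − (1)·f(k) = k**4 + 6*k**3/5 + 4*k**2/5 - k/5 + 1/5.
Degrees (0,0,4) ⇒ d ≤ 5.
Solve for f: f(k) = k*(k**4 - k**3 - k + 2)/5 (degree 5 ≤ 5).
So s_k = (B(k−1)f/C)·t_k = (k*(k**4 - k**3 - k + 2)/(5*k**4 + 6*k**3 + 4*k**2 - k + 1))·t_k = k*(k**4 - k**3 - k + 2).
s_(k+1) − s_k = 5*k**4 + 6*k**3 + 4*k**2 - k + 1 = t_k.
s_(n+1) = n**5 + 4*n**4 + 6*n**3 + 3*n**2 + n + 1 and s_(2) = 16, so S(n) = n**5 + 4*n**4 + 6*n**3 + 3*n**2 + n - 15.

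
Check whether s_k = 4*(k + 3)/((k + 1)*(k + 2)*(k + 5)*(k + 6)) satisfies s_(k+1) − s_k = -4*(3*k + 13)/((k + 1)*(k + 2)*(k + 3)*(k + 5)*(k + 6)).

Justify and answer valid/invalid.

s_(k+1) = 4*(k + 4)/((k + 2)*(k + 3)*(k + 6)*(k + 7))
s_(k+1) − s_k = 4*(-3*k**2 - 22*k - 43)/(k**6 + 24*k**5 + 226*k**4 + 1056*k**3 + 2545*k**2 + 2952*k + 1260)
(s_(k+1) − s_k) − t_k = 48*(k + 4)/(k**6 + 24*k**5 + 226*k**4 + 1056*k**3 + 2545*k**2 + 2952*k + 1260)

Invalid: residual 48*(k + 4)/(k**6 + 24*k**5 + 226*k**4 + 1056*k**3 + 2545*k**2 + 2952*k + 1260) ≠ 0.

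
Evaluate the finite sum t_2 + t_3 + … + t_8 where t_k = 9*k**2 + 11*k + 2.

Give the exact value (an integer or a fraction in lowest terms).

Σ = 2226

t_(k+1)/t_k = (9*k**2 + 29*k + 22)/(9*k**2 + 11*k + 2).
A = 1, B = 1, C = k**2 + 11*k/9 + 2/9.
Key eq: (1)·f(k+1) = (1)·f(k) + (k**2 + 11*k/9 + 2/9).
Bound: deg f ≤ 3.
Coefficient equations give f(k) = k*(k + 1)*(3*k - 2)/9.
R(k) = B(k−1)·f(k)/C(k) = k*(3*k - 2)/(9*k + 2); s_k = R·t_k = k*(3*k**2 + k - 2).
Verify: 9*k**2 + 11*k + 2 matches t_k.
Evaluate s at k=9 and k=2: 2250 and 24; difference 2226.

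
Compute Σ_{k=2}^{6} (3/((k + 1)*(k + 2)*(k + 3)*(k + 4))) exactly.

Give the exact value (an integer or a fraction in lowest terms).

r(k) = (k + 1)/(k + 5) after simplifying.
Factor: A=k + 1; B=k + 5; C=1.
Need (k + 1)·f(k+1) − (k + 4)·f(k) = 1.
Degrees (1,1,0) ⇒ d ≤ 3.
Coefficient equations give f(k) = k*(k**2 + 6*k + 11)/18.
Certificate R = B(k−1)f/C = k*(k + 4)*(k**2 + 6*k + 11)/18 gives s_k = k*(k**2 + 6*k + 11)/(6*(k + 1)*(k + 2)*(k + 3)).
Check: Δs_k = 3/(k**4 + 10*k**3 + 35*k**2 + 50*k + 24). ✓
Sum = s_(7) − s_(2); s_(7) = 119/720, s_(2) = 3/20 ⇒ 11/720.

Σ = 11/720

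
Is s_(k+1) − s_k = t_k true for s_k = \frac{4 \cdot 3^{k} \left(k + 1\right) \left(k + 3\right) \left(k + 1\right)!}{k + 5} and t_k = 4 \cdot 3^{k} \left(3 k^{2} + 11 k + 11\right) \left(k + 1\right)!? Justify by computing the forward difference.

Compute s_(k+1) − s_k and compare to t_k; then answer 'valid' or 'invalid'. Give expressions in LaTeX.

Invalid: residual - \frac{8 \cdot 3^{k} \left(3 k^{3} + 26 k^{2} + 65 k + 54\right) \left(k + 1\right)!}{\left(k + 5\right) \left(k + 6\right)} ≠ 0.

s_(k+1) = 12*3**k*(k + 2)*(k + 4)*factorial(k + 2)/(k + 6)
s_(k+1) − s_k = 4*3**k*(3*k**4 + 38*k**3 + 170*k**2 + 321*k + 222)*factorial(k + 1)/((k + 5)*(k + 6))
(s_(k+1) − s_k) − t_k = -8*3**k*(3*k**3 + 26*k**2 + 65*k + 54)*factorial(k + 1)/((k + 5)*(k + 6))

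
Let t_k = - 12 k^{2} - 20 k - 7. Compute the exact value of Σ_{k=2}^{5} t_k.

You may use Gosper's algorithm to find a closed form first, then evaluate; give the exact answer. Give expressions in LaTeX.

The ratio is (12*k**2 + 44*k + 39)/(12*k**2 + 20*k + 7).
Take A(k)=1, B(k)=1, C(k)=k**2 + 5*k/3 + 7/12.
Key eq: (1)·f(k+1) = (1)·f(k) + (k**2 + 5*k/3 + 7/12).
d = 3 from the (0,0,2) case.
Coefficient equations give f(k) = k*(4*k**2 + 4*k - 1)/12.
So s_k = (B(k−1)f/C)·t_k = (k*(4*k**2 + 4*k - 1)/((2*k + 1)*(6*k + 7)))·t_k = k*(-4*k**2 - 4*k + 1).
Check: Δs_k = -12*k**2 - 20*k - 7. ✓
Sum = s_(6) − s_(2); s_(6) = -1002, s_(2) = -46 ⇒ -956.

Σ = -956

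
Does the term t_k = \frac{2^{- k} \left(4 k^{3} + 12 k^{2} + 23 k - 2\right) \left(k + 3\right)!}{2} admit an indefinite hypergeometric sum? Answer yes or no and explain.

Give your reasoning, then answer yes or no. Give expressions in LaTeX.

The ratio is (4*k**4 + 40*k**3 + 155*k**2 + 273*k + 148)/(2*(4*k**3 + 12*k**2 + 23*k - 2)).
Factor: A=k/2 + 2; B=1; C=k**3 + 3*k**2 + 23*k/4 - 1/2.
Solve (k/2 + 2)·f(k+1) − (1)·f(k) = k**3 + 3*k**2 + 23*k/4 - 1/2.
d = 2 from the (1,0,3) case.
Match coefficients ⇒ f(k) = (4*k**2 - 4*k - 1)/2.
So s_k = (B(k−1)f/C)·t_k = (2*(4*k**2 - 4*k - 1)/(4*k**3 + 12*k**2 + 23*k - 2))·t_k = (4*k**2 - 4*k - 1)*factorial(k + 3)/2**k.
Check: Δs_k = (4*k**3 + 12*k**2 + 23*k - 2)*factorial(k + 3)/(2*2**k). ✓

Yes. s_k = 2^{- k} \left(4 k^{2} - 4 k - 1\right) \left(k + 3\right)!.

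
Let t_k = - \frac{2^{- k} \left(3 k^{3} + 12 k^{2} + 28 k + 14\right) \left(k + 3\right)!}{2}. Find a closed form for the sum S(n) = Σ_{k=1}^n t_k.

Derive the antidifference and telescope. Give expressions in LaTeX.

S(n) = \frac{2^{- n} \left(96 \cdot 2^{n} - 3 n^{6} n! - 36 n^{5} n! - 169 n^{4} n! - 400 n^{3} n! - 512 n^{2} n! - 344 n n! - 96 n!\right)}{2}

The ratio is (3*k**4 + 33*k**3 + 145*k**2 + 301*k + 228)/(2*(3*k**3 + 12*k**2 + 28*k + 14)).
Normal form (A,B,C) = (k/2 + 2, 1, k**3 + 4*k**2 + 28*k/3 + 14/3).
Set up (k/2 + 2)·f(k+1) − (1)·f(k) − (k**3 + 4*k**2 + 28*k/3 + 14/3) = 0.
From deg A=1, deg B=0, deg C=3: d=2.
Match coefficients ⇒ f(k) = 2*(3*k**2 + 1)/3.
Get s_k = R·t_k = -(3*k**2 + 1)*factorial(k + 3)/2**k with R(k) = B(k−1)f(k)/C(k) = 2*(3*k**2 + 1)/(3*k**3 + 12*k**2 + 28*k + 14).
Δs = -(3*k**3 + 12*k**2 + 28*k + 14)*factorial(k + 3)/(2*2**k), as required.
Telescope: S(n) = s_(n+1) − s_(1) = -2**(-n - 1)*(3*n**2 + 6*n + 4)*factorial(n + 4) − (-48) = (96*2**n - 3*n**6*factorial(n) - 36*n**5*factorial(n) - 169*n**4*factorial(n) - 400*n**3*factorial(n) - 512*n**2*factorial(n) - 344*n*factorial(n) - 96*factorial(n))/(2*2**n).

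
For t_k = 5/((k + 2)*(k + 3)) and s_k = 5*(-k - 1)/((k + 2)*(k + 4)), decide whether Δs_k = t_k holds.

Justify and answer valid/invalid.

Invalid: residual 15*(-2*k - 7)/(k**4 + 14*k**3 + 71*k**2 + 154*k + 120) ≠ 0.

s_(k+1) = 5*(-k - 2)/((k + 3)*(k + 5))
s_(k+1) − s_k = 5*(k**2 + 3*k - 1)/(k**4 + 14*k**3 + 71*k**2 + 154*k + 120)
(s_(k+1) − s_k) − t_k = 15*(-2*k - 7)/(k**4 + 14*k**3 + 71*k**2 + 154*k + 120)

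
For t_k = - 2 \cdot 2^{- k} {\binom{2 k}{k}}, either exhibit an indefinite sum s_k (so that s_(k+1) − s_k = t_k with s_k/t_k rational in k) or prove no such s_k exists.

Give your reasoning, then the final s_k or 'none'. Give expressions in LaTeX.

The ratio is (2*k + 1)/(k + 1).
Gosper form: A/B · C(k+1)/C(k) with A=2*k + 1, B=k + 1, C=1.
Key eq: (2*k + 1)·f(k+1) = (k)·f(k) + (1).
deg f ≤ -1 (via 1,1,0).
d = -1 < 0 ⇒ no nonzero polynomial f; not summable.

not Gosper-summable; s_k does not exist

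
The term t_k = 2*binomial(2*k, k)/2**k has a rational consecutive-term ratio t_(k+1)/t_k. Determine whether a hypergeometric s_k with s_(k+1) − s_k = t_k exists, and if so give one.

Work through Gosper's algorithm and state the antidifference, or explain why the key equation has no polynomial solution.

t_(k+1)/t_k = (2*k + 1)/(k + 1).
So A=2*k + 1 and B=k + 1, with C=1.
Key eq: (2*k + 1)·f(k+1) = (k)·f(k) + (1).
Bound: deg f ≤ -1.
Bound -1 < 0, so the key equation has no polynomial solution.

none (Gosper's algorithm certifies no s_k)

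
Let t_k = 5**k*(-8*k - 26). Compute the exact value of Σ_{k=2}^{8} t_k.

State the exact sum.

Σ = -42968550

t_(k+1)/t_k = 5*(4*k + 17)/(4*k + 13).
Take A(k)=5, B(k)=1, C(k)=k + 13/4.
Need (5)·f(k+1) − (1)·f(k) = k + 13/4.
From deg A=0, deg B=0, deg C=1: d=1.
Solve for f: f(k) = (k + 2)/4 (degree 1 ≤ 1).
R(k) = B(k−1)·f(k)/C(k) = (k + 2)/(4*k + 13); s_k = R·t_k = -2*5**k*(k + 2).
s_(k+1) − s_k = 5**k*(-8*k - 26) = t_k.
Sum = s_(9) − s_(2); s_(9) = -42968750, s_(2) = -200 ⇒ -42968550.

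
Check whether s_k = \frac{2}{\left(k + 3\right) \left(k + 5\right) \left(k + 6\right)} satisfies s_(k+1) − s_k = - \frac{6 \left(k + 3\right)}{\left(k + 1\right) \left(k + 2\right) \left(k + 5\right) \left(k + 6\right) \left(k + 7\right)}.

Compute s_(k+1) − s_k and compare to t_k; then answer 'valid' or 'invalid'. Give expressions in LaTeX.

Invalid: residual \frac{4 \left(4 k^{2} + 27 k + 41\right)}{k^{7} + 28 k^{6} + 322 k^{5} + 1960 k^{4} + 6769 k^{3} + 13132 k^{2} + 13068 k + 5040} ≠ 0.

s_(k+1) = 2/((k + 4)*(k + 6)*(k + 7))
s_(k+1) − s_k = 2*(-3*k - 13)/(k**5 + 25*k**4 + 245*k**3 + 1175*k**2 + 2754*k + 2520)
(s_(k+1) − s_k) − t_k = 4*(4*k**2 + 27*k + 41)/(k**7 + 28*k**6 + 322*k**5 + 1960*k**4 + 6769*k**3 + 13132*k**2 + 13068*k + 5040)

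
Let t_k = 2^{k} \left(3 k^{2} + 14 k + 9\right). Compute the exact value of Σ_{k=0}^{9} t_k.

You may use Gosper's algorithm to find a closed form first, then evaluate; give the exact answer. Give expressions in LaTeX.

t_(k+1)/t_k = 2*(3*k**2 + 20*k + 26)/(3*k**2 + 14*k + 9).
A = 2, B = 1, C = k**2 + 14*k/3 + 3.
Key eq: (2)·f(k+1) = (1)·f(k) + (k**2 + 14*k/3 + 3).
deg f ≤ 2 (via 0,0,2).
Solve for f: f(k) = (k + 1)*(3*k - 1)/3 (degree 2 ≤ 2).
Then R = B(k−1)f/C = (k + 1)*(3*k - 1)/(3*k**2 + 14*k + 9), so s_k = R(k)·t_k = 2**k*(3*k**2 + 2*k - 1).
Δs = 2**k*(3*k**2 + 14*k + 9), as required.
Evaluate s at k=10 and k=0: 326656 and -1; difference 326657.

Σ = 326657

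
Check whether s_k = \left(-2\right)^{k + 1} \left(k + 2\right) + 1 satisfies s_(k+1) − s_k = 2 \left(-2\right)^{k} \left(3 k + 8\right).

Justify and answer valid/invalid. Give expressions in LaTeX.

valid (s_(k+1) − s_k reduces to t_k)

s_(k+1) = (-2)**(k + 2)*(k + 3) + 1
s_(k+1) − s_k = 2*(-2)**k*(3*k + 8)
(s_(k+1) − s_k) − t_k = 0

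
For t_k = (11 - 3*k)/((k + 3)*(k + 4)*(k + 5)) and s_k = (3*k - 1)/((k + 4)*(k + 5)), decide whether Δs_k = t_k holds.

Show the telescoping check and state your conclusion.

Invalid: residual 12*(k - 2)/(k**4 + 18*k**3 + 119*k**2 + 342*k + 360) ≠ 0.

s_(k+1) = (3*k + 2)/((k + 5)*(k + 6))
s_(k+1) − s_k = (14 - 3*k)/(k**3 + 15*k**2 + 74*k + 120)
(s_(k+1) − s_k) − t_k = 12*(k - 2)/(k**4 + 18*k**3 + 119*k**2 + 342*k + 360)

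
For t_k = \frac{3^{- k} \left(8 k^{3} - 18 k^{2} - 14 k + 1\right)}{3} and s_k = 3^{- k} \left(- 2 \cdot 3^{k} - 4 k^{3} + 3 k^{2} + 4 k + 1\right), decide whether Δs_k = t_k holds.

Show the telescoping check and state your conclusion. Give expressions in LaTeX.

valid; difference matches t_k

s_(k+1) = (-6*3**k - 4*k**3 - 9*k**2 - 2*k + 4)/(3*3**k)
s_(k+1) − s_k = (8*k**3 - 18*k**2 - 14*k + 1)/(3*3**k)
(s_(k+1) − s_k) − t_k = 0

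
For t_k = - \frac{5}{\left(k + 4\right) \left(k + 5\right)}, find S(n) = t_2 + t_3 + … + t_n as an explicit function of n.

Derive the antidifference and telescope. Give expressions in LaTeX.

Step 1: r(k) = (k + 4)/(k + 6).
A = k + 4, B = k + 6, C = 1.
Need (k + 4)·f(k+1) − (k + 5)·f(k) = 1.
deg f ≤ 1 (via 1,1,0).
Match coefficients ⇒ f(k) = k/4.
Certificate R = B(k−1)f/C = k*(k + 5)/4 gives s_k = -5*k/(4*k + 16).
Verify: -5/(k**2 + 9*k + 20) matches t_k.
Σ_(k=2)^n t_k = s_(n+1) − s_(2) = (5*(-n - 1)/(4*(n + 5))) − (-5/12), i.e. 5*(1 - n)/(6*(n + 5)).

S(n) = \frac{5 \left(1 - n\right)}{6 \left(n + 5\right)}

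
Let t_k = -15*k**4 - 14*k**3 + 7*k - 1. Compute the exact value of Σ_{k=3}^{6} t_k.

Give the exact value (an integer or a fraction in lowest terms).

Σ = -39796

Ratio r(k) = (-7*k + 15*(k + 1)**4 + 14*(k + 1)**3 - 6)/(15*k**4 + 14*k**3 - 7*k + 1).
Take A(k)=1, B(k)=1, C(k)=k**4 + 14*k**3/15 - 7*k/15 + 1/15.
Need (1)·f(k+1) − (1)·f(k) = k**4 + 14*k**3/15 - 7*k/15 + 1/15.
deg f ≤ 5 (via 0,0,4).
Solve for f: f(k) = k*(3*k**4 - 4*k**3 - 2*k**2 + 4)/15 (degree 5 ≤ 5).
Certificate R = B(k−1)f/C = k*(3*k**4 - 4*k**3 - 2*k**2 + 4)/(15*k**4 + 14*k**3 - 7*k + 1) gives s_k = k*(-3*k**4 + 4*k**3 + 2*k**2 - 4).
Verify: -15*k**4 - 14*k**3 + 7*k - 1 matches t_k.
Evaluate s at k=7 and k=3: -40159 and -363; difference -39796.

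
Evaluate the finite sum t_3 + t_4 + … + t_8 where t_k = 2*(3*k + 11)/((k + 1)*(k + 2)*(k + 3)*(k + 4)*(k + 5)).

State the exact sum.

Σ = 129/10010

Ratio r(k) = (k + 1)*(3*k + 14)/((k + 6)*(3*k + 11)).
Gosper form: A/B · C(k+1)/C(k) with A=k + 1, B=k + 6, C=k + 11/3.
Need (k + 1)·f(k+1) − (k + 5)·f(k) = k + 11/3.
Bound: deg f ≤ 4.
Coefficient equations give f(k) = k*(k + 3)*(k**2 + 7*k + 14)/24.
So s_k = (B(k−1)f/C)·t_k = (k*(k + 3)*(k + 5)*(k**2 + 7*k + 14)/(8*(3*k + 11)))·t_k = k*(k**2 + 7*k + 14)/(4*(k**3 + 7*k**2 + 14*k + 8)).
s_(k+1) − s_k = 2*(3*k + 11)/(k**5 + 15*k**4 + 85*k**3 + 225*k**2 + 274*k + 120) = t_k.
Evaluate s at k=9 and k=3: 711/2860 and 33/140; difference 129/10010.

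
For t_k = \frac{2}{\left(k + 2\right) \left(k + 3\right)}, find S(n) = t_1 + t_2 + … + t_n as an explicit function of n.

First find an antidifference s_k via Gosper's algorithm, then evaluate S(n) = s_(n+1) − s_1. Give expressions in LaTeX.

S(n) = \frac{2 n}{3 \left(n + 3\right)}

Ratio r(k) = (k + 2)/(k + 4).
Gosper form: A/B · C(k+1)/C(k) with A=k + 2, B=k + 4, C=1.
Key eq: (k + 2)·f(k+1) = (k + 3)·f(k) + (1).
Degrees (1,1,0) ⇒ d ≤ 1.
Coefficient equations give f(k) = k/2.
Then R = B(k−1)f/C = k*(k + 3)/2, so s_k = R(k)·t_k = k/(k + 2).
Verify: 2/(k**2 + 5*k + 6) matches t_k.
Evaluate: s_(n+1) = (n + 1)/(n + 3); subtract s_(1) = 1/3 ⇒ S(n) = 2*n/(3*(n + 3)).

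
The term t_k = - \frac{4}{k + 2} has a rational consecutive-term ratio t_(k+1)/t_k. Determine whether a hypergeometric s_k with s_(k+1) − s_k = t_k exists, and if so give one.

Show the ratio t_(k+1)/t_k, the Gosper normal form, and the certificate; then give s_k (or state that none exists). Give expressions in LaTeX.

none (Gosper's algorithm certifies no s_k)

t_(k+1)/t_k = (k + 2)/(k + 3).
So A=k + 2 and B=k + 3, with C=1.
Solve (k + 2)·f(k+1) − (k + 2)·f(k) = 1.
Degrees (1,1,0) ⇒ d ≤ 0.
f = c0 ⇒ A·f(k+1) − B(k−1)·f(k) − C = -1. The system {-1 = 0} is inconsistent; no antidifference.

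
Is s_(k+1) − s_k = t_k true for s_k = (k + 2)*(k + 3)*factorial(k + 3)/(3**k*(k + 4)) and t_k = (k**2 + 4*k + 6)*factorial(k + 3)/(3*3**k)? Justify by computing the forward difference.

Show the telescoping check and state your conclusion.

s_(k+1) = (k + 3)*(k + 4)*factorial(k + 4)/(3*3**k*(k + 5))
s_(k+1) − s_k = (k + 3)*(k**3 + 9*k**2 + 27*k + 34)*factorial(k + 3)/(3*3**k*(k + 4)*(k + 5))
(s_(k+1) − s_k) − t_k = -(k**3 + 8*k**2 + 19*k + 18)*factorial(k + 3)/(3*3**k*(k + 4)*(k + 5))

Invalid: residual -(k**3 + 8*k**2 + 19*k + 18)*factorial(k + 3)/(3*3**k*(k + 4)*(k + 5)) ≠ 0.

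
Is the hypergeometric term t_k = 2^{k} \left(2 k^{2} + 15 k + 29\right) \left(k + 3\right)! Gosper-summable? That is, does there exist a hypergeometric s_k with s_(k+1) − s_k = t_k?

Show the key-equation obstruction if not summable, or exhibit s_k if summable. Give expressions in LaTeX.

Step 1: r(k) = 2*(2*k**3 + 27*k**2 + 122*k + 184)/(2*k**2 + 15*k + 29).
So A=2*k + 8 and B=1, with C=k**2 + 15*k/2 + 29/2.
Need (2*k + 8)·f(k+1) − (1)·f(k) = k**2 + 15*k/2 + 29/2.
Bound: deg f ≤ 1.
Solve for f: f(k) = (k + 3)/2 (degree 1 ≤ 1).
R(k) = B(k−1)·f(k)/C(k) = (k + 3)/(2*k**2 + 15*k + 29); s_k = R·t_k = 2**k*(k + 3)*factorial(k + 3).
Δs = 2**k*(2*k**2 + 15*k + 29)*factorial(k + 3), as required.

Yes. s_k = 2^{k} \left(k + 3\right) \left(k + 3\right)!.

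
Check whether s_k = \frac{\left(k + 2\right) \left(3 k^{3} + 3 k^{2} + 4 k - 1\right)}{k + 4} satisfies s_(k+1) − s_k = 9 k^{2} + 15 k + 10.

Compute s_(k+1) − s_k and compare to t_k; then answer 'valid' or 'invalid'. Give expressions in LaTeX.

s_(k+1) = (3*k**4 + 21*k**3 + 55*k**2 + 66*k + 27)/(k + 5)
s_(k+1) − s_k = (9*k**4 + 84*k**3 + 229*k**2 + 258*k + 118)/(k**2 + 9*k + 20)
(s_(k+1) − s_k) − t_k = 2*(-6*k**3 - 48*k**2 - 66*k - 41)/(k**2 + 9*k + 20)

Invalid: residual \frac{2 \left(- 6 k^{3} - 48 k^{2} - 66 k - 41\right)}{k^{2} + 9 k + 20} ≠ 0.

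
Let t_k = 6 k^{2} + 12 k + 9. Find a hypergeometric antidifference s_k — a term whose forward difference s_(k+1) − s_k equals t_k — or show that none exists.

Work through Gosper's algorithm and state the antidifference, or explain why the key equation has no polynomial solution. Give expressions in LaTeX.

s_k = k \left(2 k^{2} + 3 k + 4\right)

Ratio r(k) = (2*k**2 + 8*k + 9)/(2*k**2 + 4*k + 3).
A = 1, B = 1, C = k**2 + 2*k + 3/2.
Key eq: (1)·f(k+1) = (1)·f(k) + (k**2 + 2*k + 3/2).
Bound: deg f ≤ 3.
Solving with deg f ≤ 3: f(k) = k*(2*k**2 + 3*k + 4)/6.
Get s_k = R·t_k = k*(2*k**2 + 3*k + 4) with R(k) = B(k−1)f(k)/C(k) = k*(2*k**2 + 3*k + 4)/(3*(2*k**2 + 4*k + 3)).
Verify: 6*k**2 + 12*k + 9 matches t_k.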